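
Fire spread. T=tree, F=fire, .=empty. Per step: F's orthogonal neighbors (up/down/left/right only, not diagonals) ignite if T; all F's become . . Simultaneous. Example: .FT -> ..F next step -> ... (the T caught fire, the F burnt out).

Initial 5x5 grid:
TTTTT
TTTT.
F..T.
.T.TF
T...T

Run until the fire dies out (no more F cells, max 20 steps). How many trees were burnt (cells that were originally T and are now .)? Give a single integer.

Step 1: +3 fires, +2 burnt (F count now 3)
Step 2: +3 fires, +3 burnt (F count now 3)
Step 3: +3 fires, +3 burnt (F count now 3)
Step 4: +2 fires, +3 burnt (F count now 2)
Step 5: +1 fires, +2 burnt (F count now 1)
Step 6: +0 fires, +1 burnt (F count now 0)
Fire out after step 6
Initially T: 14, now '.': 23
Total burnt (originally-T cells now '.'): 12

Answer: 12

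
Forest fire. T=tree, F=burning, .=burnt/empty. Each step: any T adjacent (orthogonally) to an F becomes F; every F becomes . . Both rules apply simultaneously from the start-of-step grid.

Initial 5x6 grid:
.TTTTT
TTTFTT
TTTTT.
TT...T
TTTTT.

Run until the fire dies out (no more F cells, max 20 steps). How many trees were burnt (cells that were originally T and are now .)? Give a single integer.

Step 1: +4 fires, +1 burnt (F count now 4)
Step 2: +6 fires, +4 burnt (F count now 6)
Step 3: +4 fires, +6 burnt (F count now 4)
Step 4: +2 fires, +4 burnt (F count now 2)
Step 5: +2 fires, +2 burnt (F count now 2)
Step 6: +2 fires, +2 burnt (F count now 2)
Step 7: +1 fires, +2 burnt (F count now 1)
Step 8: +1 fires, +1 burnt (F count now 1)
Step 9: +0 fires, +1 burnt (F count now 0)
Fire out after step 9
Initially T: 23, now '.': 29
Total burnt (originally-T cells now '.'): 22

Answer: 22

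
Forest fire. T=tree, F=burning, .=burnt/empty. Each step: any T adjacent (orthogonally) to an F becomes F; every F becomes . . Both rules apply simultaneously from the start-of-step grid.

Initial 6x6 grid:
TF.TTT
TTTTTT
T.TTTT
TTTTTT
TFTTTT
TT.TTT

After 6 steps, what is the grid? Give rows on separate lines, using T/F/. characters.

Step 1: 6 trees catch fire, 2 burn out
  F..TTT
  TFTTTT
  T.TTTT
  TFTTTT
  F.FTTT
  TF.TTT
Step 2: 6 trees catch fire, 6 burn out
  ...TTT
  F.FTTT
  T.TTTT
  F.FTTT
  ...FTT
  F..TTT
Step 3: 6 trees catch fire, 6 burn out
  ...TTT
  ...FTT
  F.FTTT
  ...FTT
  ....FT
  ...FTT
Step 4: 6 trees catch fire, 6 burn out
  ...FTT
  ....FT
  ...FTT
  ....FT
  .....F
  ....FT
Step 5: 5 trees catch fire, 6 burn out
  ....FT
  .....F
  ....FT
  .....F
  ......
  .....F
Step 6: 2 trees catch fire, 5 burn out
  .....F
  ......
  .....F
  ......
  ......
  ......

.....F
......
.....F
......
......
......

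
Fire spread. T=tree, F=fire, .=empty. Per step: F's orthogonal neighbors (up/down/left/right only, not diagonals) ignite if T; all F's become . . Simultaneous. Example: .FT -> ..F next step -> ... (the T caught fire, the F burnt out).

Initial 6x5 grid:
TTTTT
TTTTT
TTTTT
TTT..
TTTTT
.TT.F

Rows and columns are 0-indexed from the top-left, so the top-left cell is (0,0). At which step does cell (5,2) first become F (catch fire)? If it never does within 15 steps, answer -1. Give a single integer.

Step 1: cell (5,2)='T' (+1 fires, +1 burnt)
Step 2: cell (5,2)='T' (+1 fires, +1 burnt)
Step 3: cell (5,2)='T' (+1 fires, +1 burnt)
Step 4: cell (5,2)='F' (+3 fires, +1 burnt)
  -> target ignites at step 4
Step 5: cell (5,2)='.' (+4 fires, +3 burnt)
Step 6: cell (5,2)='.' (+4 fires, +4 burnt)
Step 7: cell (5,2)='.' (+5 fires, +4 burnt)
Step 8: cell (5,2)='.' (+4 fires, +5 burnt)
Step 9: cell (5,2)='.' (+2 fires, +4 burnt)
Step 10: cell (5,2)='.' (+0 fires, +2 burnt)
  fire out at step 10

4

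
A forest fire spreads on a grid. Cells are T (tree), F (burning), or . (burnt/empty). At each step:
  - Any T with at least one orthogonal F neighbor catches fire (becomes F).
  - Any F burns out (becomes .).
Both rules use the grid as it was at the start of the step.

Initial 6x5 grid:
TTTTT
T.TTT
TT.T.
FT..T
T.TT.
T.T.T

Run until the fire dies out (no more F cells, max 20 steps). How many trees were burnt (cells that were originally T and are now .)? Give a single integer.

Answer: 15

Derivation:
Step 1: +3 fires, +1 burnt (F count now 3)
Step 2: +3 fires, +3 burnt (F count now 3)
Step 3: +1 fires, +3 burnt (F count now 1)
Step 4: +1 fires, +1 burnt (F count now 1)
Step 5: +1 fires, +1 burnt (F count now 1)
Step 6: +2 fires, +1 burnt (F count now 2)
Step 7: +2 fires, +2 burnt (F count now 2)
Step 8: +2 fires, +2 burnt (F count now 2)
Step 9: +0 fires, +2 burnt (F count now 0)
Fire out after step 9
Initially T: 20, now '.': 25
Total burnt (originally-T cells now '.'): 15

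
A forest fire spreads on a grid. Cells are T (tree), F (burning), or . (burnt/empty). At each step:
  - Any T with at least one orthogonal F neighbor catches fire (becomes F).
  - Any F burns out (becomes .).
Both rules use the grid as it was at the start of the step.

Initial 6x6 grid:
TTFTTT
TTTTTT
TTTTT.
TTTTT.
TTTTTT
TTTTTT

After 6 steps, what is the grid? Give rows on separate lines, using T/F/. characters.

Step 1: 3 trees catch fire, 1 burn out
  TF.FTT
  TTFTTT
  TTTTT.
  TTTTT.
  TTTTTT
  TTTTTT
Step 2: 5 trees catch fire, 3 burn out
  F...FT
  TF.FTT
  TTFTT.
  TTTTT.
  TTTTTT
  TTTTTT
Step 3: 6 trees catch fire, 5 burn out
  .....F
  F...FT
  TF.FT.
  TTFTT.
  TTTTTT
  TTTTTT
Step 4: 6 trees catch fire, 6 burn out
  ......
  .....F
  F...F.
  TF.FT.
  TTFTTT
  TTTTTT
Step 5: 5 trees catch fire, 6 burn out
  ......
  ......
  ......
  F...F.
  TF.FTT
  TTFTTT
Step 6: 4 trees catch fire, 5 burn out
  ......
  ......
  ......
  ......
  F...FT
  TF.FTT

......
......
......
......
F...FT
TF.FTT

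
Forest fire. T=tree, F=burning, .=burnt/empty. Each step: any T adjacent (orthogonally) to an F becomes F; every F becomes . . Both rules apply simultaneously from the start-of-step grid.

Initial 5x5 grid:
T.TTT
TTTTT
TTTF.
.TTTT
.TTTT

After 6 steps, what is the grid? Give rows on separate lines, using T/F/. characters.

Step 1: 3 trees catch fire, 1 burn out
  T.TTT
  TTTFT
  TTF..
  .TTFT
  .TTTT
Step 2: 7 trees catch fire, 3 burn out
  T.TFT
  TTF.F
  TF...
  .TF.F
  .TTFT
Step 3: 7 trees catch fire, 7 burn out
  T.F.F
  TF...
  F....
  .F...
  .TF.F
Step 4: 2 trees catch fire, 7 burn out
  T....
  F....
  .....
  .....
  .F...
Step 5: 1 trees catch fire, 2 burn out
  F....
  .....
  .....
  .....
  .....
Step 6: 0 trees catch fire, 1 burn out
  .....
  .....
  .....
  .....
  .....

.....
.....
.....
.....
.....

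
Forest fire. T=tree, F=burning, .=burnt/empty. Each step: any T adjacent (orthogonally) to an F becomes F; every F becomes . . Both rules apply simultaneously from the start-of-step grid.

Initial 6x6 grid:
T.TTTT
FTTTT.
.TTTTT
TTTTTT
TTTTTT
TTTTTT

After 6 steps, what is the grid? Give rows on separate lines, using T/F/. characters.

Step 1: 2 trees catch fire, 1 burn out
  F.TTTT
  .FTTT.
  .TTTTT
  TTTTTT
  TTTTTT
  TTTTTT
Step 2: 2 trees catch fire, 2 burn out
  ..TTTT
  ..FTT.
  .FTTTT
  TTTTTT
  TTTTTT
  TTTTTT
Step 3: 4 trees catch fire, 2 burn out
  ..FTTT
  ...FT.
  ..FTTT
  TFTTTT
  TTTTTT
  TTTTTT
Step 4: 6 trees catch fire, 4 burn out
  ...FTT
  ....F.
  ...FTT
  F.FTTT
  TFTTTT
  TTTTTT
Step 5: 6 trees catch fire, 6 burn out
  ....FT
  ......
  ....FT
  ...FTT
  F.FTTT
  TFTTTT
Step 6: 6 trees catch fire, 6 burn out
  .....F
  ......
  .....F
  ....FT
  ...FTT
  F.FTTT

.....F
......
.....F
....FT
...FTT
F.FTTT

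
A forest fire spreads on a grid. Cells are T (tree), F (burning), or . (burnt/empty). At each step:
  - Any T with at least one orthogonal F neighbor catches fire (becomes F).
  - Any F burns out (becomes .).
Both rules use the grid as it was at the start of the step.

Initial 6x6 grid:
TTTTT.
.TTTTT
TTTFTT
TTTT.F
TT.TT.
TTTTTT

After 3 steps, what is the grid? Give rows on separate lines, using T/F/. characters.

Step 1: 5 trees catch fire, 2 burn out
  TTTTT.
  .TTFTT
  TTF.FF
  TTTF..
  TT.TT.
  TTTTTT
Step 2: 7 trees catch fire, 5 burn out
  TTTFT.
  .TF.FF
  TF....
  TTF...
  TT.FT.
  TTTTTT
Step 3: 7 trees catch fire, 7 burn out
  TTF.F.
  .F....
  F.....
  TF....
  TT..F.
  TTTFTT

TTF.F.
.F....
F.....
TF....
TT..F.
TTTFTT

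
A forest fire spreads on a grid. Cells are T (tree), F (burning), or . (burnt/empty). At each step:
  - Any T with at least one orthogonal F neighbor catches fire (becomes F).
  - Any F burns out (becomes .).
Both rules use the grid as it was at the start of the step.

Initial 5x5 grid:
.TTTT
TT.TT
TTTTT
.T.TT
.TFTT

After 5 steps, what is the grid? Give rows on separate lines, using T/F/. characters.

Step 1: 2 trees catch fire, 1 burn out
  .TTTT
  TT.TT
  TTTTT
  .T.TT
  .F.FT
Step 2: 3 trees catch fire, 2 burn out
  .TTTT
  TT.TT
  TTTTT
  .F.FT
  ....F
Step 3: 3 trees catch fire, 3 burn out
  .TTTT
  TT.TT
  TFTFT
  ....F
  .....
Step 4: 5 trees catch fire, 3 burn out
  .TTTT
  TF.FT
  F.F.F
  .....
  .....
Step 5: 4 trees catch fire, 5 burn out
  .FTFT
  F...F
  .....
  .....
  .....

.FTFT
F...F
.....
.....
.....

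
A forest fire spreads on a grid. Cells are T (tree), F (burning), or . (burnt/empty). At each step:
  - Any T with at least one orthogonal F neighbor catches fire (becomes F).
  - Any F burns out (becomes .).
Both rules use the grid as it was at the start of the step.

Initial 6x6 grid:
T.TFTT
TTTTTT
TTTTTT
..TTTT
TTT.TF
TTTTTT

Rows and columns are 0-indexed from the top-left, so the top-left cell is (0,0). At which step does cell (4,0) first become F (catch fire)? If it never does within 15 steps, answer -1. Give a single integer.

Step 1: cell (4,0)='T' (+6 fires, +2 burnt)
Step 2: cell (4,0)='T' (+7 fires, +6 burnt)
Step 3: cell (4,0)='T' (+6 fires, +7 burnt)
Step 4: cell (4,0)='T' (+4 fires, +6 burnt)
Step 5: cell (4,0)='T' (+4 fires, +4 burnt)
Step 6: cell (4,0)='T' (+2 fires, +4 burnt)
Step 7: cell (4,0)='F' (+1 fires, +2 burnt)
  -> target ignites at step 7
Step 8: cell (4,0)='.' (+0 fires, +1 burnt)
  fire out at step 8

7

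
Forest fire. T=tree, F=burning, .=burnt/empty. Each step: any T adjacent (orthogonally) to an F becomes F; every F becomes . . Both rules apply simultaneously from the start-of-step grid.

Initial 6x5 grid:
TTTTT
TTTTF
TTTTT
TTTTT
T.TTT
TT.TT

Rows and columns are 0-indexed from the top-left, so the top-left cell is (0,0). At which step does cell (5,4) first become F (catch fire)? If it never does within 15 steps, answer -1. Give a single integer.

Step 1: cell (5,4)='T' (+3 fires, +1 burnt)
Step 2: cell (5,4)='T' (+4 fires, +3 burnt)
Step 3: cell (5,4)='T' (+5 fires, +4 burnt)
Step 4: cell (5,4)='F' (+6 fires, +5 burnt)
  -> target ignites at step 4
Step 5: cell (5,4)='.' (+5 fires, +6 burnt)
Step 6: cell (5,4)='.' (+1 fires, +5 burnt)
Step 7: cell (5,4)='.' (+1 fires, +1 burnt)
Step 8: cell (5,4)='.' (+1 fires, +1 burnt)
Step 9: cell (5,4)='.' (+1 fires, +1 burnt)
Step 10: cell (5,4)='.' (+0 fires, +1 burnt)
  fire out at step 10

4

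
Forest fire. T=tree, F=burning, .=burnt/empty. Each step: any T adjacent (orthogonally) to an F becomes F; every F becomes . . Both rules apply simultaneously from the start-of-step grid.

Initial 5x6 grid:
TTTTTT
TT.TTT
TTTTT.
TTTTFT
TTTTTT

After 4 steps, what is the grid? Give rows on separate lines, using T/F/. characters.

Step 1: 4 trees catch fire, 1 burn out
  TTTTTT
  TT.TTT
  TTTTF.
  TTTF.F
  TTTTFT
Step 2: 5 trees catch fire, 4 burn out
  TTTTTT
  TT.TFT
  TTTF..
  TTF...
  TTTF.F
Step 3: 6 trees catch fire, 5 burn out
  TTTTFT
  TT.F.F
  TTF...
  TF....
  TTF...
Step 4: 5 trees catch fire, 6 burn out
  TTTF.F
  TT....
  TF....
  F.....
  TF....

TTTF.F
TT....
TF....
F.....
TF....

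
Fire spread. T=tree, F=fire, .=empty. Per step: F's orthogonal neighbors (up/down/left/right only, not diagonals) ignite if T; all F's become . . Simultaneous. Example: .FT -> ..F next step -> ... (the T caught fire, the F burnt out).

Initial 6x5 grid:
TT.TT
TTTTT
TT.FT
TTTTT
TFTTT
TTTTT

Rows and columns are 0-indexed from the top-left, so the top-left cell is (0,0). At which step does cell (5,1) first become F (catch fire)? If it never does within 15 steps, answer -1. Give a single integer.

Step 1: cell (5,1)='F' (+7 fires, +2 burnt)
  -> target ignites at step 1
Step 2: cell (5,1)='.' (+10 fires, +7 burnt)
Step 3: cell (5,1)='.' (+5 fires, +10 burnt)
Step 4: cell (5,1)='.' (+3 fires, +5 burnt)
Step 5: cell (5,1)='.' (+1 fires, +3 burnt)
Step 6: cell (5,1)='.' (+0 fires, +1 burnt)
  fire out at step 6

1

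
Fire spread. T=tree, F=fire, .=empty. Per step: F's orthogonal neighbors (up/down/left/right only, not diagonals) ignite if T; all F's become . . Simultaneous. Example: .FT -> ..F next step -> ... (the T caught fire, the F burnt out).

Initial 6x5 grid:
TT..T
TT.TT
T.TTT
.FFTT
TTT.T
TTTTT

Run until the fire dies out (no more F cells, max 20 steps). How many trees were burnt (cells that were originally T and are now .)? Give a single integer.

Step 1: +4 fires, +2 burnt (F count now 4)
Step 2: +5 fires, +4 burnt (F count now 5)
Step 3: +5 fires, +5 burnt (F count now 5)
Step 4: +2 fires, +5 burnt (F count now 2)
Step 5: +1 fires, +2 burnt (F count now 1)
Step 6: +0 fires, +1 burnt (F count now 0)
Fire out after step 6
Initially T: 22, now '.': 25
Total burnt (originally-T cells now '.'): 17

Answer: 17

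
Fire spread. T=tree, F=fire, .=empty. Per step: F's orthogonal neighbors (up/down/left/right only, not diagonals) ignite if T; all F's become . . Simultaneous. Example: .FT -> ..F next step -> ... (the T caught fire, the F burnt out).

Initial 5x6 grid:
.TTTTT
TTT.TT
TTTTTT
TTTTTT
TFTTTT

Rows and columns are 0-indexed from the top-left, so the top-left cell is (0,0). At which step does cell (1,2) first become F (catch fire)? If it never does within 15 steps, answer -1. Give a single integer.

Step 1: cell (1,2)='T' (+3 fires, +1 burnt)
Step 2: cell (1,2)='T' (+4 fires, +3 burnt)
Step 3: cell (1,2)='T' (+5 fires, +4 burnt)
Step 4: cell (1,2)='F' (+6 fires, +5 burnt)
  -> target ignites at step 4
Step 5: cell (1,2)='.' (+3 fires, +6 burnt)
Step 6: cell (1,2)='.' (+3 fires, +3 burnt)
Step 7: cell (1,2)='.' (+2 fires, +3 burnt)
Step 8: cell (1,2)='.' (+1 fires, +2 burnt)
Step 9: cell (1,2)='.' (+0 fires, +1 burnt)
  fire out at step 9

4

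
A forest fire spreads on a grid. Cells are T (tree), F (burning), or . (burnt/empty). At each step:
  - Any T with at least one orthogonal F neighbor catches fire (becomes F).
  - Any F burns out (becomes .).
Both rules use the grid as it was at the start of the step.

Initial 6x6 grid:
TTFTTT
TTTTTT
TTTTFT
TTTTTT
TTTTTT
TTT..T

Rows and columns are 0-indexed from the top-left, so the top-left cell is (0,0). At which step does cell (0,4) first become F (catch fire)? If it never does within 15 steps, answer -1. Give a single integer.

Step 1: cell (0,4)='T' (+7 fires, +2 burnt)
Step 2: cell (0,4)='F' (+9 fires, +7 burnt)
  -> target ignites at step 2
Step 3: cell (0,4)='.' (+6 fires, +9 burnt)
Step 4: cell (0,4)='.' (+4 fires, +6 burnt)
Step 5: cell (0,4)='.' (+3 fires, +4 burnt)
Step 6: cell (0,4)='.' (+2 fires, +3 burnt)
Step 7: cell (0,4)='.' (+1 fires, +2 burnt)
Step 8: cell (0,4)='.' (+0 fires, +1 burnt)
  fire out at step 8

2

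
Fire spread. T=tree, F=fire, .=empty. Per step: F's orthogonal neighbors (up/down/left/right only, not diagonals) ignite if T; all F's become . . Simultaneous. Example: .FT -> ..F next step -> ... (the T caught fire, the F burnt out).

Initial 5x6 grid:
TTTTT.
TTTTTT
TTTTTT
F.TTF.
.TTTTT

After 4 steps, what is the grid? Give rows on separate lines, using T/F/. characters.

Step 1: 4 trees catch fire, 2 burn out
  TTTTT.
  TTTTTT
  FTTTFT
  ..TF..
  .TTTFT
Step 2: 8 trees catch fire, 4 burn out
  TTTTT.
  FTTTFT
  .FTF.F
  ..F...
  .TTF.F
Step 3: 7 trees catch fire, 8 burn out
  FTTTF.
  .FTF.F
  ..F...
  ......
  .TF...
Step 4: 4 trees catch fire, 7 burn out
  .FTF..
  ..F...
  ......
  ......
  .F....

.FTF..
..F...
......
......
.F....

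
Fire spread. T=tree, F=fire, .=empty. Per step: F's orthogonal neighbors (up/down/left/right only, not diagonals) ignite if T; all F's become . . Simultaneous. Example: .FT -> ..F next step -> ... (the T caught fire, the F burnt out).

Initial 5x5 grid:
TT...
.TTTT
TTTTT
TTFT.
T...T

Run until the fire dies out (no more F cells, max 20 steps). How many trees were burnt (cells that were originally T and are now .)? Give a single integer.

Answer: 15

Derivation:
Step 1: +3 fires, +1 burnt (F count now 3)
Step 2: +4 fires, +3 burnt (F count now 4)
Step 3: +5 fires, +4 burnt (F count now 5)
Step 4: +2 fires, +5 burnt (F count now 2)
Step 5: +1 fires, +2 burnt (F count now 1)
Step 6: +0 fires, +1 burnt (F count now 0)
Fire out after step 6
Initially T: 16, now '.': 24
Total burnt (originally-T cells now '.'): 15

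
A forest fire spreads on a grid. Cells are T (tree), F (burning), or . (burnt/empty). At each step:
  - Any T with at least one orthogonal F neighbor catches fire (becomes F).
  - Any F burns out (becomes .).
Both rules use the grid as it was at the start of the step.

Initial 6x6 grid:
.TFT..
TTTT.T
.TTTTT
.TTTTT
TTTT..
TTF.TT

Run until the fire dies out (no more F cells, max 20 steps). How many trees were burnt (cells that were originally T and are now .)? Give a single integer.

Step 1: +5 fires, +2 burnt (F count now 5)
Step 2: +7 fires, +5 burnt (F count now 7)
Step 3: +6 fires, +7 burnt (F count now 6)
Step 4: +2 fires, +6 burnt (F count now 2)
Step 5: +2 fires, +2 burnt (F count now 2)
Step 6: +1 fires, +2 burnt (F count now 1)
Step 7: +0 fires, +1 burnt (F count now 0)
Fire out after step 7
Initially T: 25, now '.': 34
Total burnt (originally-T cells now '.'): 23

Answer: 23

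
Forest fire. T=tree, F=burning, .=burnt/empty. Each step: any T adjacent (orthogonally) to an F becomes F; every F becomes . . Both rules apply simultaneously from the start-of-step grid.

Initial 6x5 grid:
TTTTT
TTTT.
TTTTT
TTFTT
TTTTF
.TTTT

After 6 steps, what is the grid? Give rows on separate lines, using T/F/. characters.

Step 1: 7 trees catch fire, 2 burn out
  TTTTT
  TTTT.
  TTFTT
  TF.FF
  TTFF.
  .TTTF
Step 2: 8 trees catch fire, 7 burn out
  TTTTT
  TTFT.
  TF.FF
  F....
  TF...
  .TFF.
Step 3: 6 trees catch fire, 8 burn out
  TTFTT
  TF.F.
  F....
  .....
  F....
  .F...
Step 4: 3 trees catch fire, 6 burn out
  TF.FT
  F....
  .....
  .....
  .....
  .....
Step 5: 2 trees catch fire, 3 burn out
  F...F
  .....
  .....
  .....
  .....
  .....
Step 6: 0 trees catch fire, 2 burn out
  .....
  .....
  .....
  .....
  .....
  .....

.....
.....
.....
.....
.....
.....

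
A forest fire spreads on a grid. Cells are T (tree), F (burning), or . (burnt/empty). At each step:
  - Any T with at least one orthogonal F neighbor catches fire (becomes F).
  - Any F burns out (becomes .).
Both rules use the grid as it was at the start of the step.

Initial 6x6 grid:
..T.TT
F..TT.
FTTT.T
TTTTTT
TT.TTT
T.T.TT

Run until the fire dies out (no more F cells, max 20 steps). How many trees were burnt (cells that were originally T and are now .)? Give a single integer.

Step 1: +2 fires, +2 burnt (F count now 2)
Step 2: +3 fires, +2 burnt (F count now 3)
Step 3: +4 fires, +3 burnt (F count now 4)
Step 4: +2 fires, +4 burnt (F count now 2)
Step 5: +3 fires, +2 burnt (F count now 3)
Step 6: +3 fires, +3 burnt (F count now 3)
Step 7: +4 fires, +3 burnt (F count now 4)
Step 8: +1 fires, +4 burnt (F count now 1)
Step 9: +0 fires, +1 burnt (F count now 0)
Fire out after step 9
Initially T: 24, now '.': 34
Total burnt (originally-T cells now '.'): 22

Answer: 22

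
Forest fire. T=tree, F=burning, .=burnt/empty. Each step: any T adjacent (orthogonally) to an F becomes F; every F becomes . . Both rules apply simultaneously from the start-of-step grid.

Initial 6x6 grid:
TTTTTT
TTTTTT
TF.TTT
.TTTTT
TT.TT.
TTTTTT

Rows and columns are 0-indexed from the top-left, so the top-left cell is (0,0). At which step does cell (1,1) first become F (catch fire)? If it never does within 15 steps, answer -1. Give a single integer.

Step 1: cell (1,1)='F' (+3 fires, +1 burnt)
  -> target ignites at step 1
Step 2: cell (1,1)='.' (+5 fires, +3 burnt)
Step 3: cell (1,1)='.' (+6 fires, +5 burnt)
Step 4: cell (1,1)='.' (+7 fires, +6 burnt)
Step 5: cell (1,1)='.' (+6 fires, +7 burnt)
Step 6: cell (1,1)='.' (+3 fires, +6 burnt)
Step 7: cell (1,1)='.' (+1 fires, +3 burnt)
Step 8: cell (1,1)='.' (+0 fires, +1 burnt)
  fire out at step 8

1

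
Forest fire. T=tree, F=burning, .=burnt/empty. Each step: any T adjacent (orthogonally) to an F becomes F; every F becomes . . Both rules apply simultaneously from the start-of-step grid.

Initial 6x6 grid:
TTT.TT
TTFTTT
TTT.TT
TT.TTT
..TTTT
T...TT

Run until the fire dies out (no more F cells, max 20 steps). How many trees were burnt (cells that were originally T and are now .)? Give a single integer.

Step 1: +4 fires, +1 burnt (F count now 4)
Step 2: +4 fires, +4 burnt (F count now 4)
Step 3: +6 fires, +4 burnt (F count now 6)
Step 4: +4 fires, +6 burnt (F count now 4)
Step 5: +3 fires, +4 burnt (F count now 3)
Step 6: +3 fires, +3 burnt (F count now 3)
Step 7: +2 fires, +3 burnt (F count now 2)
Step 8: +0 fires, +2 burnt (F count now 0)
Fire out after step 8
Initially T: 27, now '.': 35
Total burnt (originally-T cells now '.'): 26

Answer: 26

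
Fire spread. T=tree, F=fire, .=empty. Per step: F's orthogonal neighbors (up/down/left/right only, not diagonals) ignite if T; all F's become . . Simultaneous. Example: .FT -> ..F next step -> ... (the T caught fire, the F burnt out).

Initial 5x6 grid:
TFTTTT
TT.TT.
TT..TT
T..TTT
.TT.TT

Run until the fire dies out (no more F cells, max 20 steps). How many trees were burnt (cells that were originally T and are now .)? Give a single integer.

Step 1: +3 fires, +1 burnt (F count now 3)
Step 2: +3 fires, +3 burnt (F count now 3)
Step 3: +3 fires, +3 burnt (F count now 3)
Step 4: +3 fires, +3 burnt (F count now 3)
Step 5: +1 fires, +3 burnt (F count now 1)
Step 6: +2 fires, +1 burnt (F count now 2)
Step 7: +3 fires, +2 burnt (F count now 3)
Step 8: +1 fires, +3 burnt (F count now 1)
Step 9: +0 fires, +1 burnt (F count now 0)
Fire out after step 9
Initially T: 21, now '.': 28
Total burnt (originally-T cells now '.'): 19

Answer: 19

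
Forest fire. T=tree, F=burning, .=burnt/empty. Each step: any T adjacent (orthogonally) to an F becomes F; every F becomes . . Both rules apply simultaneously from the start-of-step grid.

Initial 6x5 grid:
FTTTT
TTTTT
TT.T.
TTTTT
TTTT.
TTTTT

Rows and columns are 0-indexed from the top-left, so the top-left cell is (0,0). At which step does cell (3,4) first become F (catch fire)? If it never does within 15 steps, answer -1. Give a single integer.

Step 1: cell (3,4)='T' (+2 fires, +1 burnt)
Step 2: cell (3,4)='T' (+3 fires, +2 burnt)
Step 3: cell (3,4)='T' (+4 fires, +3 burnt)
Step 4: cell (3,4)='T' (+4 fires, +4 burnt)
Step 5: cell (3,4)='T' (+5 fires, +4 burnt)
Step 6: cell (3,4)='T' (+3 fires, +5 burnt)
Step 7: cell (3,4)='F' (+3 fires, +3 burnt)
  -> target ignites at step 7
Step 8: cell (3,4)='.' (+1 fires, +3 burnt)
Step 9: cell (3,4)='.' (+1 fires, +1 burnt)
Step 10: cell (3,4)='.' (+0 fires, +1 burnt)
  fire out at step 10

7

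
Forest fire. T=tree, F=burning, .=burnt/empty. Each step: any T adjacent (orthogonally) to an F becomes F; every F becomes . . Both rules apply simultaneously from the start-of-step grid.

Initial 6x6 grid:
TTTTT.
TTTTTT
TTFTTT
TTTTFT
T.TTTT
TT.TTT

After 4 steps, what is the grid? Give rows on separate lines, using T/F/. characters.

Step 1: 8 trees catch fire, 2 burn out
  TTTTT.
  TTFTTT
  TF.FFT
  TTFF.F
  T.TTFT
  TT.TTT
Step 2: 11 trees catch fire, 8 burn out
  TTFTT.
  TF.FFT
  F....F
  TF....
  T.FF.F
  TT.TFT
Step 3: 8 trees catch fire, 11 burn out
  TF.FF.
  F....F
  ......
  F.....
  T.....
  TT.F.F
Step 4: 2 trees catch fire, 8 burn out
  F.....
  ......
  ......
  ......
  F.....
  TT....

F.....
......
......
......
F.....
TT....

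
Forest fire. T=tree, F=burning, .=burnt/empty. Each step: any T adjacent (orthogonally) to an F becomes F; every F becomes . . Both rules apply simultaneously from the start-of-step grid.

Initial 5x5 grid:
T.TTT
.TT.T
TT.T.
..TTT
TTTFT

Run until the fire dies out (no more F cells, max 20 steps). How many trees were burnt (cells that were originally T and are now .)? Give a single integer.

Answer: 8

Derivation:
Step 1: +3 fires, +1 burnt (F count now 3)
Step 2: +4 fires, +3 burnt (F count now 4)
Step 3: +1 fires, +4 burnt (F count now 1)
Step 4: +0 fires, +1 burnt (F count now 0)
Fire out after step 4
Initially T: 17, now '.': 16
Total burnt (originally-T cells now '.'): 8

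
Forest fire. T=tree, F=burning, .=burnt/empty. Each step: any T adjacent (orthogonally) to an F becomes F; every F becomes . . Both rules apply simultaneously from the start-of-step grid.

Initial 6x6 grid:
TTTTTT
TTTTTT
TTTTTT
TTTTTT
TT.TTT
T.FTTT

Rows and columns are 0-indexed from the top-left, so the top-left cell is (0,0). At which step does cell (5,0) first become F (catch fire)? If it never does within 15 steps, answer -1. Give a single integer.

Step 1: cell (5,0)='T' (+1 fires, +1 burnt)
Step 2: cell (5,0)='T' (+2 fires, +1 burnt)
Step 3: cell (5,0)='T' (+3 fires, +2 burnt)
Step 4: cell (5,0)='T' (+4 fires, +3 burnt)
Step 5: cell (5,0)='T' (+5 fires, +4 burnt)
Step 6: cell (5,0)='T' (+7 fires, +5 burnt)
Step 7: cell (5,0)='T' (+6 fires, +7 burnt)
Step 8: cell (5,0)='F' (+4 fires, +6 burnt)
  -> target ignites at step 8
Step 9: cell (5,0)='.' (+1 fires, +4 burnt)
Step 10: cell (5,0)='.' (+0 fires, +1 burnt)
  fire out at step 10

8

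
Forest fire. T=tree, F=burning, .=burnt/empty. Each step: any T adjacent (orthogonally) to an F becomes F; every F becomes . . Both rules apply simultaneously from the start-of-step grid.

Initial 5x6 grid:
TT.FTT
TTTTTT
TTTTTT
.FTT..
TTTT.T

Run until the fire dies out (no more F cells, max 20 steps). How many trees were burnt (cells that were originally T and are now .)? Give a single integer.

Answer: 22

Derivation:
Step 1: +5 fires, +2 burnt (F count now 5)
Step 2: +10 fires, +5 burnt (F count now 10)
Step 3: +5 fires, +10 burnt (F count now 5)
Step 4: +2 fires, +5 burnt (F count now 2)
Step 5: +0 fires, +2 burnt (F count now 0)
Fire out after step 5
Initially T: 23, now '.': 29
Total burnt (originally-T cells now '.'): 22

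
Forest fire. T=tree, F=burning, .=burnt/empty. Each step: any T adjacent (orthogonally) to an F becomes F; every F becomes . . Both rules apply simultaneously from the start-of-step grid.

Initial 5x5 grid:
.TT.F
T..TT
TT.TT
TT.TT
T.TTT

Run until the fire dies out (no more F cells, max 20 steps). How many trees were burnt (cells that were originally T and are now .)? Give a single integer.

Step 1: +1 fires, +1 burnt (F count now 1)
Step 2: +2 fires, +1 burnt (F count now 2)
Step 3: +2 fires, +2 burnt (F count now 2)
Step 4: +2 fires, +2 burnt (F count now 2)
Step 5: +1 fires, +2 burnt (F count now 1)
Step 6: +1 fires, +1 burnt (F count now 1)
Step 7: +0 fires, +1 burnt (F count now 0)
Fire out after step 7
Initially T: 17, now '.': 17
Total burnt (originally-T cells now '.'): 9

Answer: 9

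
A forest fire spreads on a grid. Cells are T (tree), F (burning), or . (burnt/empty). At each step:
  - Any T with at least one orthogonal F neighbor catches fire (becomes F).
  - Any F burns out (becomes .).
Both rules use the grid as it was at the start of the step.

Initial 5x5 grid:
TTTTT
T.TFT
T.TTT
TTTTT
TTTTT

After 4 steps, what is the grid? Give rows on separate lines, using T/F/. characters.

Step 1: 4 trees catch fire, 1 burn out
  TTTFT
  T.F.F
  T.TFT
  TTTTT
  TTTTT
Step 2: 5 trees catch fire, 4 burn out
  TTF.F
  T....
  T.F.F
  TTTFT
  TTTTT
Step 3: 4 trees catch fire, 5 burn out
  TF...
  T....
  T....
  TTF.F
  TTTFT
Step 4: 4 trees catch fire, 4 burn out
  F....
  T....
  T....
  TF...
  TTF.F

F....
T....
T....
TF...
TTF.F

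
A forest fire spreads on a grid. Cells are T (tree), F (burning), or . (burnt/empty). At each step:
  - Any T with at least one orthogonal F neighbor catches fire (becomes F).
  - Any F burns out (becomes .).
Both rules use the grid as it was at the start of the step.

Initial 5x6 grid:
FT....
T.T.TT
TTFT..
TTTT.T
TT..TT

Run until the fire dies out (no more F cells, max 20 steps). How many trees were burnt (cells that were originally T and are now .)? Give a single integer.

Answer: 12

Derivation:
Step 1: +6 fires, +2 burnt (F count now 6)
Step 2: +3 fires, +6 burnt (F count now 3)
Step 3: +2 fires, +3 burnt (F count now 2)
Step 4: +1 fires, +2 burnt (F count now 1)
Step 5: +0 fires, +1 burnt (F count now 0)
Fire out after step 5
Initially T: 17, now '.': 25
Total burnt (originally-T cells now '.'): 12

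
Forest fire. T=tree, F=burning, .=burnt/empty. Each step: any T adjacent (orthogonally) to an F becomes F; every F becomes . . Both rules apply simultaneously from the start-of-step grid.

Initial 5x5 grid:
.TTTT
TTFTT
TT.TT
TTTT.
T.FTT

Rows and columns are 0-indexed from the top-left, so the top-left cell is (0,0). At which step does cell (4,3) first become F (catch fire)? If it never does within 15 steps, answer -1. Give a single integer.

Step 1: cell (4,3)='F' (+5 fires, +2 burnt)
  -> target ignites at step 1
Step 2: cell (4,3)='.' (+9 fires, +5 burnt)
Step 3: cell (4,3)='.' (+4 fires, +9 burnt)
Step 4: cell (4,3)='.' (+1 fires, +4 burnt)
Step 5: cell (4,3)='.' (+0 fires, +1 burnt)
  fire out at step 5

1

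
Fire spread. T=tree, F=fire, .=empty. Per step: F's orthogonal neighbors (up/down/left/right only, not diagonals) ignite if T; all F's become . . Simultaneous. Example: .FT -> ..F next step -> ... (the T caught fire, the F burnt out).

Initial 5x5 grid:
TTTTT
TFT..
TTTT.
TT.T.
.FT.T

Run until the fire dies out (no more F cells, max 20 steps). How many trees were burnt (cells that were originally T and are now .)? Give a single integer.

Step 1: +6 fires, +2 burnt (F count now 6)
Step 2: +5 fires, +6 burnt (F count now 5)
Step 3: +2 fires, +5 burnt (F count now 2)
Step 4: +2 fires, +2 burnt (F count now 2)
Step 5: +0 fires, +2 burnt (F count now 0)
Fire out after step 5
Initially T: 16, now '.': 24
Total burnt (originally-T cells now '.'): 15

Answer: 15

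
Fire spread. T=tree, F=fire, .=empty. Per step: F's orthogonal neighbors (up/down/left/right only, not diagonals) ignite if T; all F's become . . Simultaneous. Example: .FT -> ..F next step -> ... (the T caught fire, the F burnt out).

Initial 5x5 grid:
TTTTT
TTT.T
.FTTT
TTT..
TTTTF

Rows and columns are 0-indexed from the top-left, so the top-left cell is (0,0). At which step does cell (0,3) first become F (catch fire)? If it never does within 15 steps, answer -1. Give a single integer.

Step 1: cell (0,3)='T' (+4 fires, +2 burnt)
Step 2: cell (0,3)='T' (+8 fires, +4 burnt)
Step 3: cell (0,3)='T' (+4 fires, +8 burnt)
Step 4: cell (0,3)='F' (+2 fires, +4 burnt)
  -> target ignites at step 4
Step 5: cell (0,3)='.' (+1 fires, +2 burnt)
Step 6: cell (0,3)='.' (+0 fires, +1 burnt)
  fire out at step 6

4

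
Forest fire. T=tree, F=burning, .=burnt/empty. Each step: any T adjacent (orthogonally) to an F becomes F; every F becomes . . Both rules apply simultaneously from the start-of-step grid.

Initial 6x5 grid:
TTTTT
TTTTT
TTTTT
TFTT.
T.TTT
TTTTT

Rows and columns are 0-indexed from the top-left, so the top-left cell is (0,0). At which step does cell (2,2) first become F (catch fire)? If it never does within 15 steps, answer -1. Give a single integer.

Step 1: cell (2,2)='T' (+3 fires, +1 burnt)
Step 2: cell (2,2)='F' (+6 fires, +3 burnt)
  -> target ignites at step 2
Step 3: cell (2,2)='.' (+7 fires, +6 burnt)
Step 4: cell (2,2)='.' (+7 fires, +7 burnt)
Step 5: cell (2,2)='.' (+3 fires, +7 burnt)
Step 6: cell (2,2)='.' (+1 fires, +3 burnt)
Step 7: cell (2,2)='.' (+0 fires, +1 burnt)
  fire out at step 7

2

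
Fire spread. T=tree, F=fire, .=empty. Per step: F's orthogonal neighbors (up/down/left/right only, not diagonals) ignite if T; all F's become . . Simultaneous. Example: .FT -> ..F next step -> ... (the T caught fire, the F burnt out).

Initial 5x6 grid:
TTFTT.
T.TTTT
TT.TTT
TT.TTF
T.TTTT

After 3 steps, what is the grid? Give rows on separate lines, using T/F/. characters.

Step 1: 6 trees catch fire, 2 burn out
  TF.FT.
  T.FTTT
  TT.TTF
  TT.TF.
  T.TTTF
Step 2: 7 trees catch fire, 6 burn out
  F...F.
  T..FTF
  TT.TF.
  TT.F..
  T.TTF.
Step 3: 4 trees catch fire, 7 burn out
  ......
  F...F.
  TT.F..
  TT....
  T.TF..

......
F...F.
TT.F..
TT....
T.TF..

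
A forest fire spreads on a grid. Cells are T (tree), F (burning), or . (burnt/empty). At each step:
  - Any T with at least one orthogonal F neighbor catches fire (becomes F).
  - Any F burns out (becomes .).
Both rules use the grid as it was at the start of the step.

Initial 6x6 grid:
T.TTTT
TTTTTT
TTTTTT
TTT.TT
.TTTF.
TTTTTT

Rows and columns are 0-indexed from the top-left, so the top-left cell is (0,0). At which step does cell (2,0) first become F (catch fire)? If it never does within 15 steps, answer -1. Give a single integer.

Step 1: cell (2,0)='T' (+3 fires, +1 burnt)
Step 2: cell (2,0)='T' (+5 fires, +3 burnt)
Step 3: cell (2,0)='T' (+6 fires, +5 burnt)
Step 4: cell (2,0)='T' (+6 fires, +6 burnt)
Step 5: cell (2,0)='T' (+6 fires, +6 burnt)
Step 6: cell (2,0)='F' (+3 fires, +6 burnt)
  -> target ignites at step 6
Step 7: cell (2,0)='.' (+1 fires, +3 burnt)
Step 8: cell (2,0)='.' (+1 fires, +1 burnt)
Step 9: cell (2,0)='.' (+0 fires, +1 burnt)
  fire out at step 9

6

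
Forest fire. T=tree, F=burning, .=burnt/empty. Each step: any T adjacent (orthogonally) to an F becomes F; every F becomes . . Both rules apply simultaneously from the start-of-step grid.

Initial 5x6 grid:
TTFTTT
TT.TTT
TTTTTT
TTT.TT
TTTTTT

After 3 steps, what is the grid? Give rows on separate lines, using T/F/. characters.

Step 1: 2 trees catch fire, 1 burn out
  TF.FTT
  TT.TTT
  TTTTTT
  TTT.TT
  TTTTTT
Step 2: 4 trees catch fire, 2 burn out
  F...FT
  TF.FTT
  TTTTTT
  TTT.TT
  TTTTTT
Step 3: 5 trees catch fire, 4 burn out
  .....F
  F...FT
  TFTFTT
  TTT.TT
  TTTTTT

.....F
F...FT
TFTFTT
TTT.TT
TTTTTT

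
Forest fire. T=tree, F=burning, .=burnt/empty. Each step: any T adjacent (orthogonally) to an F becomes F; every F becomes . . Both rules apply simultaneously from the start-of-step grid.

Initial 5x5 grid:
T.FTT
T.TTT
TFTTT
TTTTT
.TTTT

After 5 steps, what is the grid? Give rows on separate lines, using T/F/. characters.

Step 1: 5 trees catch fire, 2 burn out
  T..FT
  T.FTT
  F.FTT
  TFTTT
  .TTTT
Step 2: 7 trees catch fire, 5 burn out
  T...F
  F..FT
  ...FT
  F.FTT
  .FTTT
Step 3: 5 trees catch fire, 7 burn out
  F....
  ....F
  ....F
  ...FT
  ..FTT
Step 4: 2 trees catch fire, 5 burn out
  .....
  .....
  .....
  ....F
  ...FT
Step 5: 1 trees catch fire, 2 burn out
  .....
  .....
  .....
  .....
  ....F

.....
.....
.....
.....
....F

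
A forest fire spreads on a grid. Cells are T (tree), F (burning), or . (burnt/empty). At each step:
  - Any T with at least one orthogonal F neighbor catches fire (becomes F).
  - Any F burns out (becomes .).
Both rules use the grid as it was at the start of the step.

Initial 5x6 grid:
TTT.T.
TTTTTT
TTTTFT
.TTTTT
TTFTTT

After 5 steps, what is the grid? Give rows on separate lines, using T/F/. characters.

Step 1: 7 trees catch fire, 2 burn out
  TTT.T.
  TTTTFT
  TTTF.F
  .TFTFT
  TF.FTT
Step 2: 9 trees catch fire, 7 burn out
  TTT.F.
  TTTF.F
  TTF...
  .F.F.F
  F...FT
Step 3: 3 trees catch fire, 9 burn out
  TTT...
  TTF...
  TF....
  ......
  .....F
Step 4: 3 trees catch fire, 3 burn out
  TTF...
  TF....
  F.....
  ......
  ......
Step 5: 2 trees catch fire, 3 burn out
  TF....
  F.....
  ......
  ......
  ......

TF....
F.....
......
......
......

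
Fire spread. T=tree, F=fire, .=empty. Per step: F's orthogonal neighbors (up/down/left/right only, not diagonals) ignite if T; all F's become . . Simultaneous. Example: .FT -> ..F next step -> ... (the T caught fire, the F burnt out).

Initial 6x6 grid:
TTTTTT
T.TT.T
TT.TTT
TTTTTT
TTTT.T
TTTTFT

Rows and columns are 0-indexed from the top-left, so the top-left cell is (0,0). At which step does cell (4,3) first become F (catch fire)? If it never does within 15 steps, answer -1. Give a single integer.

Step 1: cell (4,3)='T' (+2 fires, +1 burnt)
Step 2: cell (4,3)='F' (+3 fires, +2 burnt)
  -> target ignites at step 2
Step 3: cell (4,3)='.' (+4 fires, +3 burnt)
Step 4: cell (4,3)='.' (+6 fires, +4 burnt)
Step 5: cell (4,3)='.' (+5 fires, +6 burnt)
Step 6: cell (4,3)='.' (+5 fires, +5 burnt)
Step 7: cell (4,3)='.' (+3 fires, +5 burnt)
Step 8: cell (4,3)='.' (+2 fires, +3 burnt)
Step 9: cell (4,3)='.' (+1 fires, +2 burnt)
Step 10: cell (4,3)='.' (+0 fires, +1 burnt)
  fire out at step 10

2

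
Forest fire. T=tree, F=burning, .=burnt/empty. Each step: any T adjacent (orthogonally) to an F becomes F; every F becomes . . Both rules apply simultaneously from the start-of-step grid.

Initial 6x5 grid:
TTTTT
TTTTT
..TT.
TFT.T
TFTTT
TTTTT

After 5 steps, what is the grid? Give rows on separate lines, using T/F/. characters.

Step 1: 5 trees catch fire, 2 burn out
  TTTTT
  TTTTT
  ..TT.
  F.F.T
  F.FTT
  TFTTT
Step 2: 4 trees catch fire, 5 burn out
  TTTTT
  TTTTT
  ..FT.
  ....T
  ...FT
  F.FTT
Step 3: 4 trees catch fire, 4 burn out
  TTTTT
  TTFTT
  ...F.
  ....T
  ....F
  ...FT
Step 4: 5 trees catch fire, 4 burn out
  TTFTT
  TF.FT
  .....
  ....F
  .....
  ....F
Step 5: 4 trees catch fire, 5 burn out
  TF.FT
  F...F
  .....
  .....
  .....
  .....

TF.FT
F...F
.....
.....
.....
.....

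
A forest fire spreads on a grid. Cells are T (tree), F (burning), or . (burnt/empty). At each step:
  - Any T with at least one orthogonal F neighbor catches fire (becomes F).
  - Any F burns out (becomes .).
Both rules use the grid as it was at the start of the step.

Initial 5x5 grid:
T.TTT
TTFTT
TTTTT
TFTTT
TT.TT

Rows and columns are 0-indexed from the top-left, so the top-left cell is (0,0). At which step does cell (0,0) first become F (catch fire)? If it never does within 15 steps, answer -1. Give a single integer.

Step 1: cell (0,0)='T' (+8 fires, +2 burnt)
Step 2: cell (0,0)='T' (+7 fires, +8 burnt)
Step 3: cell (0,0)='F' (+5 fires, +7 burnt)
  -> target ignites at step 3
Step 4: cell (0,0)='.' (+1 fires, +5 burnt)
Step 5: cell (0,0)='.' (+0 fires, +1 burnt)
  fire out at step 5

3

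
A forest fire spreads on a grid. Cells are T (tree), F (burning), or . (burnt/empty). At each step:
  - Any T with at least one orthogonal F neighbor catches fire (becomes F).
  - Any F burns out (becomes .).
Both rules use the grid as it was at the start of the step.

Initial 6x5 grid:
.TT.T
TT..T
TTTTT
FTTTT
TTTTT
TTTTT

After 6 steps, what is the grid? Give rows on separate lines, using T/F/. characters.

Step 1: 3 trees catch fire, 1 burn out
  .TT.T
  TT..T
  FTTTT
  .FTTT
  FTTTT
  TTTTT
Step 2: 5 trees catch fire, 3 burn out
  .TT.T
  FT..T
  .FTTT
  ..FTT
  .FTTT
  FTTTT
Step 3: 5 trees catch fire, 5 burn out
  .TT.T
  .F..T
  ..FTT
  ...FT
  ..FTT
  .FTTT
Step 4: 5 trees catch fire, 5 burn out
  .FT.T
  ....T
  ...FT
  ....F
  ...FT
  ..FTT
Step 5: 4 trees catch fire, 5 burn out
  ..F.T
  ....T
  ....F
  .....
  ....F
  ...FT
Step 6: 2 trees catch fire, 4 burn out
  ....T
  ....F
  .....
  .....
  .....
  ....F

....T
....F
.....
.....
.....
....F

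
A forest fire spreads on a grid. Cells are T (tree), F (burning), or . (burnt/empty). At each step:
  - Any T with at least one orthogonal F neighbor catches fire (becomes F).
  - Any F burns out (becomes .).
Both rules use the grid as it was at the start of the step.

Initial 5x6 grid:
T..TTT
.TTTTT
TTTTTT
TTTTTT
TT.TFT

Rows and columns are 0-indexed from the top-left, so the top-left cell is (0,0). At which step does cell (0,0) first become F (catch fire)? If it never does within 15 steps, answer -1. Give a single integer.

Step 1: cell (0,0)='T' (+3 fires, +1 burnt)
Step 2: cell (0,0)='T' (+3 fires, +3 burnt)
Step 3: cell (0,0)='T' (+4 fires, +3 burnt)
Step 4: cell (0,0)='T' (+5 fires, +4 burnt)
Step 5: cell (0,0)='T' (+6 fires, +5 burnt)
Step 6: cell (0,0)='T' (+3 fires, +6 burnt)
Step 7: cell (0,0)='T' (+0 fires, +3 burnt)
  fire out at step 7
Target never catches fire within 15 steps

-1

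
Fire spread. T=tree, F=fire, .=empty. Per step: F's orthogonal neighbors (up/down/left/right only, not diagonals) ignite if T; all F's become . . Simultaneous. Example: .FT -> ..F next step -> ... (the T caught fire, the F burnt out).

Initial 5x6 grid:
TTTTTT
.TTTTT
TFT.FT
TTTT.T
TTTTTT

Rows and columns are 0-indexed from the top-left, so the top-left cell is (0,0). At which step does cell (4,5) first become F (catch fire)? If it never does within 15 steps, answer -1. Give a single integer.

Step 1: cell (4,5)='T' (+6 fires, +2 burnt)
Step 2: cell (4,5)='T' (+9 fires, +6 burnt)
Step 3: cell (4,5)='F' (+8 fires, +9 burnt)
  -> target ignites at step 3
Step 4: cell (4,5)='.' (+2 fires, +8 burnt)
Step 5: cell (4,5)='.' (+0 fires, +2 burnt)
  fire out at step 5

3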